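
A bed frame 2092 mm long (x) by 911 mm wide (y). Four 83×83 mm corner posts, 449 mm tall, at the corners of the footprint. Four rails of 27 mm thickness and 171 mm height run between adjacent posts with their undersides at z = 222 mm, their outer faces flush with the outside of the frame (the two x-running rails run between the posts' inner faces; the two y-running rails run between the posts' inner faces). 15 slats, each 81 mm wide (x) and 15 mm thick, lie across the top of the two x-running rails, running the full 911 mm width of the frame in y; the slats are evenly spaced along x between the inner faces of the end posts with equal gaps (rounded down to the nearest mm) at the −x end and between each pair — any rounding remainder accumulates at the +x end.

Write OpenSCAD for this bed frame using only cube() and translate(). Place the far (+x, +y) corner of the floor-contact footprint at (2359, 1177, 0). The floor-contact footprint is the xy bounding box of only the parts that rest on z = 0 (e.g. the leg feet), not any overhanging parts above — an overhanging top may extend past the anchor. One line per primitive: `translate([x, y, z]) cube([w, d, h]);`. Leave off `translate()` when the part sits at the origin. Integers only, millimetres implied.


translate([267, 266, 0]) cube([83, 83, 449]);
translate([267, 1094, 0]) cube([83, 83, 449]);
translate([2276, 266, 0]) cube([83, 83, 449]);
translate([2276, 1094, 0]) cube([83, 83, 449]);
translate([350, 266, 222]) cube([1926, 27, 171]);
translate([350, 1150, 222]) cube([1926, 27, 171]);
translate([267, 349, 222]) cube([27, 745, 171]);
translate([2332, 349, 222]) cube([27, 745, 171]);
translate([394, 266, 393]) cube([81, 911, 15]);
translate([519, 266, 393]) cube([81, 911, 15]);
translate([644, 266, 393]) cube([81, 911, 15]);
translate([769, 266, 393]) cube([81, 911, 15]);
translate([894, 266, 393]) cube([81, 911, 15]);
translate([1019, 266, 393]) cube([81, 911, 15]);
translate([1144, 266, 393]) cube([81, 911, 15]);
translate([1269, 266, 393]) cube([81, 911, 15]);
translate([1394, 266, 393]) cube([81, 911, 15]);
translate([1519, 266, 393]) cube([81, 911, 15]);
translate([1644, 266, 393]) cube([81, 911, 15]);
translate([1769, 266, 393]) cube([81, 911, 15]);
translate([1894, 266, 393]) cube([81, 911, 15]);
translate([2019, 266, 393]) cube([81, 911, 15]);
translate([2144, 266, 393]) cube([81, 911, 15]);


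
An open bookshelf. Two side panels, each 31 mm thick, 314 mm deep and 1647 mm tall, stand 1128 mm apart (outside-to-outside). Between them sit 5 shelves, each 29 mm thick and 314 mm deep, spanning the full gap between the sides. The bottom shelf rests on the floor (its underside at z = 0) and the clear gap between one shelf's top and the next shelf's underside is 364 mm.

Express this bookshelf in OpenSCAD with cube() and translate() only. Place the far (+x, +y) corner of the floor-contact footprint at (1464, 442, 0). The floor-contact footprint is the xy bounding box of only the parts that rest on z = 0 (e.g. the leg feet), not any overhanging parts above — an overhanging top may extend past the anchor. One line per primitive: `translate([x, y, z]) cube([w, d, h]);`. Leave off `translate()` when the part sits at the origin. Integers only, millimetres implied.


translate([336, 128, 0]) cube([31, 314, 1647]);
translate([1433, 128, 0]) cube([31, 314, 1647]);
translate([367, 128, 0]) cube([1066, 314, 29]);
translate([367, 128, 393]) cube([1066, 314, 29]);
translate([367, 128, 786]) cube([1066, 314, 29]);
translate([367, 128, 1179]) cube([1066, 314, 29]);
translate([367, 128, 1572]) cube([1066, 314, 29]);


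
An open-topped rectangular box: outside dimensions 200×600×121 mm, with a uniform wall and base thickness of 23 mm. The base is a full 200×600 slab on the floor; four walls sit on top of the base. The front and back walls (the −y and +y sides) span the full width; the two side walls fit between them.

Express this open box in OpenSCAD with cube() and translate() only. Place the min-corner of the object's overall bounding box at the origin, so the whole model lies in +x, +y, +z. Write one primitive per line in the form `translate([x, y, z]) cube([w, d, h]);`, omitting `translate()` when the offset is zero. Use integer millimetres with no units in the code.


cube([200, 600, 23]);
translate([0, 0, 23]) cube([200, 23, 98]);
translate([0, 577, 23]) cube([200, 23, 98]);
translate([0, 23, 23]) cube([23, 554, 98]);
translate([177, 23, 23]) cube([23, 554, 98]);


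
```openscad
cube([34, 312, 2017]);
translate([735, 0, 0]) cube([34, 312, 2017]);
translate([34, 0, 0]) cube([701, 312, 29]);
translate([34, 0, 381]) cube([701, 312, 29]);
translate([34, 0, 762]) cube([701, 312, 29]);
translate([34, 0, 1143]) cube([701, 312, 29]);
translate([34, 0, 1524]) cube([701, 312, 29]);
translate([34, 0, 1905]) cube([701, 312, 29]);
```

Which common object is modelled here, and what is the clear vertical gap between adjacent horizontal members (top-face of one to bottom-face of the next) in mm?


A bookshelf. The clear shelf gap is 352 mm.

Two tall side panels with 6 horizontal boards between them — a bookshelf. The first two shelf undersides are at z = 0 and z = 381; with shelf thickness 29, the clear gap is 381 − 0 − 29 = 352 mm.


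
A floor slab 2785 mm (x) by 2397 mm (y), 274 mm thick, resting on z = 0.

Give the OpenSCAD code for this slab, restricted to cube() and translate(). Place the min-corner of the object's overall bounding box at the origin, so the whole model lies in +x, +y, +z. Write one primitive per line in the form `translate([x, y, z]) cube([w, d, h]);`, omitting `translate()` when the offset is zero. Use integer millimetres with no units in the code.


cube([2785, 2397, 274]);


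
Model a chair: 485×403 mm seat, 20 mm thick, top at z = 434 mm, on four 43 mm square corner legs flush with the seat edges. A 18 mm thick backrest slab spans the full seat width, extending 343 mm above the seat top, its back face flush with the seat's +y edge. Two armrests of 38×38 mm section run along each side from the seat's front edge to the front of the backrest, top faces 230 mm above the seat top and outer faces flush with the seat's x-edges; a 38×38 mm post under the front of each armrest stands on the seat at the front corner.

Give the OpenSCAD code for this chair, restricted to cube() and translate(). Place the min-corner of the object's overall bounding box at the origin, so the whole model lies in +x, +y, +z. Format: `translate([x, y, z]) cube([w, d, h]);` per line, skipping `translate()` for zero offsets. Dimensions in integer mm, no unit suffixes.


translate([0, 0, 414]) cube([485, 403, 20]);
cube([43, 43, 414]);
translate([442, 0, 0]) cube([43, 43, 414]);
translate([0, 360, 0]) cube([43, 43, 414]);
translate([442, 360, 0]) cube([43, 43, 414]);
translate([0, 385, 434]) cube([485, 18, 343]);
translate([0, 0, 626]) cube([38, 385, 38]);
translate([447, 0, 626]) cube([38, 385, 38]);
translate([0, 0, 434]) cube([38, 38, 192]);
translate([447, 0, 434]) cube([38, 38, 192]);


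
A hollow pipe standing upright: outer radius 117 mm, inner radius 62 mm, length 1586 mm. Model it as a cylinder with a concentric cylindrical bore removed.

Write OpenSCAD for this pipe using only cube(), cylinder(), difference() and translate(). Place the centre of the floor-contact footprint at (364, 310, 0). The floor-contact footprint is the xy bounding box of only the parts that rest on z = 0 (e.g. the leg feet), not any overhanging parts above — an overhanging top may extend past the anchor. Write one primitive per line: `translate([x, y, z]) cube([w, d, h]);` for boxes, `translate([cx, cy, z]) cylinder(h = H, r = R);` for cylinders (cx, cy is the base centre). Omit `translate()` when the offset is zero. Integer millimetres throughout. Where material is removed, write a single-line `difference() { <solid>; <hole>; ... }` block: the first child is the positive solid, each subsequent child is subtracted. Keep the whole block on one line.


difference() { translate([364, 310, 0]) cylinder(h = 1586, r = 117); translate([364, 310, 0]) cylinder(h = 1586, r = 62); }


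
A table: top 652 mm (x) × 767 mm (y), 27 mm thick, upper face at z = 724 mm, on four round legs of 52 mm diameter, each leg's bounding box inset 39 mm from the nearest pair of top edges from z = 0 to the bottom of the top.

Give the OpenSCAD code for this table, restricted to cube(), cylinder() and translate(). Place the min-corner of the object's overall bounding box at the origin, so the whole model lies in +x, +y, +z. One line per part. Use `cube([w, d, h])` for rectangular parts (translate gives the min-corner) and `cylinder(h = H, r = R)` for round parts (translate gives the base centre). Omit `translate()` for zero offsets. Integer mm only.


translate([0, 0, 697]) cube([652, 767, 27]);
translate([65, 65, 0]) cylinder(h = 697, r = 26);
translate([587, 65, 0]) cylinder(h = 697, r = 26);
translate([65, 702, 0]) cylinder(h = 697, r = 26);
translate([587, 702, 0]) cylinder(h = 697, r = 26);


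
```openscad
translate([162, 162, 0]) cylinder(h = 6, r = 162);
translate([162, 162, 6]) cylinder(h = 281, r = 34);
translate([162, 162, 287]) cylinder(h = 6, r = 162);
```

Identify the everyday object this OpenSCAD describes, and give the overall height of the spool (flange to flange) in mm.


A spool. The overall height is 293 mm.

Three coaxial cylinders, large–small–large — a spool. Two 6 mm flanges and a 281 mm core give 6 + 281 + 6 = 293 mm.


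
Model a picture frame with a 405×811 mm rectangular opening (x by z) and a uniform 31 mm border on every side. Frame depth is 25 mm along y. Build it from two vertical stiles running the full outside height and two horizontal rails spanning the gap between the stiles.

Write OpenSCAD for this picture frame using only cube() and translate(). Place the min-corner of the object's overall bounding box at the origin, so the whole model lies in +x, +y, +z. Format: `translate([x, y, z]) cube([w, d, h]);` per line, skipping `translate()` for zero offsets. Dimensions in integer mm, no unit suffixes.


cube([31, 25, 873]);
translate([436, 0, 0]) cube([31, 25, 873]);
translate([31, 0, 0]) cube([405, 25, 31]);
translate([31, 0, 842]) cube([405, 25, 31]);


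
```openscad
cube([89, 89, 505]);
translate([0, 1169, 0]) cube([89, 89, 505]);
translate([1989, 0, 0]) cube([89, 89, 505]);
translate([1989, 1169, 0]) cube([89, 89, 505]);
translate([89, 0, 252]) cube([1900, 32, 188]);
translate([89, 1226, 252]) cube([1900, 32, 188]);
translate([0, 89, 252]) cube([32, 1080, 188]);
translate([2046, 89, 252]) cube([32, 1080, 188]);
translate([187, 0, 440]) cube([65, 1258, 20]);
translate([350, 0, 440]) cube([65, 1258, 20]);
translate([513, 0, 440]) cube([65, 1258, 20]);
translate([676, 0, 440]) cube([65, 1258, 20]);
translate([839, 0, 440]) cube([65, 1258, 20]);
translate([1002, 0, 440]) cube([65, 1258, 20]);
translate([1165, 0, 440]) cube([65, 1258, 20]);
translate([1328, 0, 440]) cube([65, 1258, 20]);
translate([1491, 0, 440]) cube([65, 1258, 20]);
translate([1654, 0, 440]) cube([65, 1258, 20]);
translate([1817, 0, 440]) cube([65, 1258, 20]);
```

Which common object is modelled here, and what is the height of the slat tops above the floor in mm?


A bed frame. The slat-top height is 460 mm.

Four posts, four rails, and a row of slats — a bed frame. Slats sit on the rails at z = 252 + 188 = 440; with slat thickness 20, the top is 460 mm.


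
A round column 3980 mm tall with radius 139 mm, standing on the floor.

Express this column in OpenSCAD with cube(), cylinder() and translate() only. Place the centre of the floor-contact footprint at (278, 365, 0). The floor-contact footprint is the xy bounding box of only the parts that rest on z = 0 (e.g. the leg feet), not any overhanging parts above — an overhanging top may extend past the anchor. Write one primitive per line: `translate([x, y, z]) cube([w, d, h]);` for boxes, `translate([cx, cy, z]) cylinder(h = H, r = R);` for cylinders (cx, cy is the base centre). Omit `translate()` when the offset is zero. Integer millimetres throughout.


translate([278, 365, 0]) cylinder(h = 3980, r = 139);


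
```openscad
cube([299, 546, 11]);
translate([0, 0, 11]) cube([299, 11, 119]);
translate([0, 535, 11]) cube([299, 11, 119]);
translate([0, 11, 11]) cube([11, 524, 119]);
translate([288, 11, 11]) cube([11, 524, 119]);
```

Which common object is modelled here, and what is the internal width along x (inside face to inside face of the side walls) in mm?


An open box. The internal width is 277 mm.

A 299×546 base slab with four walls standing on it — an open box. The base is 299 mm wide and the walls are 11 mm thick, so the internal width is 299 − 2 × 11 = 277 mm.


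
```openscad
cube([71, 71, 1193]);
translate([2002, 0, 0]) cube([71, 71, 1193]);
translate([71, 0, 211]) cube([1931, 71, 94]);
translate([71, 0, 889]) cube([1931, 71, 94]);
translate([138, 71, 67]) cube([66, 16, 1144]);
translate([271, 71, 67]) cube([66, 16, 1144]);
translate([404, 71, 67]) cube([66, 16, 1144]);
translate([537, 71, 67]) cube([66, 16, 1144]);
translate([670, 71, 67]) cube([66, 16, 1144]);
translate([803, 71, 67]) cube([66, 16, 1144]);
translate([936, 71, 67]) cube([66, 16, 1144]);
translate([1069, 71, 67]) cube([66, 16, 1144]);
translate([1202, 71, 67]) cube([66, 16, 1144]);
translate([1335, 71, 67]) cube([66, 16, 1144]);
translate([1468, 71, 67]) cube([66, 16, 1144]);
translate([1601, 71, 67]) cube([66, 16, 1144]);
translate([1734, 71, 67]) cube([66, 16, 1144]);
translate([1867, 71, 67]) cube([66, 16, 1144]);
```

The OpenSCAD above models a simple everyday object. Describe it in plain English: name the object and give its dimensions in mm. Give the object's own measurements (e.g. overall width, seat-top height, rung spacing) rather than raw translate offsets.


A fence section. Two 71×71 mm posts, 1193 mm tall, stand on the floor with a clear span of 1931 mm between their inner faces. Two horizontal rails of 71×94 mm section span the gap between the posts with their undersides at z = 211 mm and z = 889 mm, flush with the posts' −y face. 14 pickets, each 66 mm wide, 16 mm thick and 1144 mm tall, are fixed to the +y face of the rails with their bottoms at z = 67 mm, spaced across the span with a 67 mm gap after the −x post and between neighbouring pickets, with 69 mm left before the +x post.


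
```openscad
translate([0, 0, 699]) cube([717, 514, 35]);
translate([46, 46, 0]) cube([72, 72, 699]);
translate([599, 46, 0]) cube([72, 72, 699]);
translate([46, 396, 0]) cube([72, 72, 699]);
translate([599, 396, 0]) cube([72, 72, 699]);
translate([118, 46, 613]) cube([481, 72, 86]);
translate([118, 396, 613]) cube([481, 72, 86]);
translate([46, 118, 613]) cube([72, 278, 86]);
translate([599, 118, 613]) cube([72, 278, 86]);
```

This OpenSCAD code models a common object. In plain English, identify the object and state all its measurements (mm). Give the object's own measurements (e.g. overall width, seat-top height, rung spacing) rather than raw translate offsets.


A rectangular dining table. The top is 717×514×35 mm with its upper surface at z = 734 mm. It stands on four 72×72 mm square legs, each inset 46 mm from the nearest pair of top edges, running from the floor to the underside of the top. Four apron rails, 72 mm thick and 86 mm tall, run between adjacent legs with their top edges flush with the underside of the top and their outer faces flush with the legs' outer faces.


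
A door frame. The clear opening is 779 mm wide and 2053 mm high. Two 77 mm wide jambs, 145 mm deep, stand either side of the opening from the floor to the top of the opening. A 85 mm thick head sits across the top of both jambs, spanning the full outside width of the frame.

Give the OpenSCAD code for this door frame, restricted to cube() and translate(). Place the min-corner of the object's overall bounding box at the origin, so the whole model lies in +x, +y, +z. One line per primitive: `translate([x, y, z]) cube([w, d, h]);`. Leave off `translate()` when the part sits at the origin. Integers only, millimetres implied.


cube([77, 145, 2053]);
translate([856, 0, 0]) cube([77, 145, 2053]);
translate([0, 0, 2053]) cube([933, 145, 85]);


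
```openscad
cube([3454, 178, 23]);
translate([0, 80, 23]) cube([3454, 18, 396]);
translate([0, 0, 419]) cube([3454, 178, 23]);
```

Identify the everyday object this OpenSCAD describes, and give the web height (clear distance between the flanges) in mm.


An I-beam. The web height is 396 mm.

Two wide flanges with a thin centred web — an I-beam. Overall 442 mm minus two 23 mm flanges gives a web of 442 − 2·23 = 396 mm.


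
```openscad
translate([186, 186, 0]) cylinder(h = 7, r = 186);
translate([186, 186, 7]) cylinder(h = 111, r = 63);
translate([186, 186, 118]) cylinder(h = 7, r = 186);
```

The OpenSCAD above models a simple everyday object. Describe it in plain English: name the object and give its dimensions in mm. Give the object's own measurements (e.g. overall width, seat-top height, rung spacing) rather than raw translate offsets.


A spool: two coaxial disc flanges of radius 186 mm and thickness 7 mm, joined by a core cylinder of radius 63 mm and height 111 mm. The lower flange rests on z = 0 and the three cylinders share a vertical axis.


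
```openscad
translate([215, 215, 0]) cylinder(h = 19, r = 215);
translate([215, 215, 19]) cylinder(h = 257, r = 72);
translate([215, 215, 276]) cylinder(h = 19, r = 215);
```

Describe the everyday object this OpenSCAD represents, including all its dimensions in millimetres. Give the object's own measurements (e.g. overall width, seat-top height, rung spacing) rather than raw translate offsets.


A spool: two coaxial disc flanges of radius 215 mm and thickness 19 mm, joined by a core cylinder of radius 72 mm and height 257 mm. The lower flange rests on z = 0 and the three cylinders share a vertical axis.


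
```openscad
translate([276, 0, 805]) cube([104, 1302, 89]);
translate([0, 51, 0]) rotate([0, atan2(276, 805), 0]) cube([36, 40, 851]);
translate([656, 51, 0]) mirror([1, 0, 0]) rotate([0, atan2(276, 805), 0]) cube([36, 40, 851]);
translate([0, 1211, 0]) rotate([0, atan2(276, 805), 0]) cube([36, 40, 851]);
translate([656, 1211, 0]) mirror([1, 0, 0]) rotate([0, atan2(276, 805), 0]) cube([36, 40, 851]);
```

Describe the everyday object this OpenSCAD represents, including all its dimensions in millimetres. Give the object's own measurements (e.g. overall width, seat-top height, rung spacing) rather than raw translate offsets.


A sawhorse. A 104×1302×89 mm beam (x, y, z) sits on two A-frame leg pairs. Each pair is two raked legs of 36×40 mm section (40 mm along y) splaying symmetrically in x. Each leg rises 805 mm vertically over 276 mm of horizontal reach and is 851 mm long along its own axis. Every leg's outer bottom edge rests on the floor and its outer top edge meets a bottom edge of the beam — the left legs (tilting toward +x) meet the beam's −x bottom edge, the right legs (their mirror images, tilting toward −x) meet its +x bottom edge — so the leg tops tuck under the beam, the beam's underside is 805 mm above the floor, and the feet are 656 mm apart outside-to-outside with the beam centred between them. The two leg pairs are set in 51 mm from either end of the beam.


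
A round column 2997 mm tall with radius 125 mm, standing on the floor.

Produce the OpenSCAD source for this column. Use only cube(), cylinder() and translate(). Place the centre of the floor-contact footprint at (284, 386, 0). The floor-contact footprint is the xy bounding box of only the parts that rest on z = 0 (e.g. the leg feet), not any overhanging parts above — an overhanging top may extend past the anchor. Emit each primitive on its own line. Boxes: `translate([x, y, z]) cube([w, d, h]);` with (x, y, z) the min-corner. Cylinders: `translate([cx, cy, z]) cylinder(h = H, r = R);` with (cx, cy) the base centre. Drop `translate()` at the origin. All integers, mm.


translate([284, 386, 0]) cylinder(h = 2997, r = 125);


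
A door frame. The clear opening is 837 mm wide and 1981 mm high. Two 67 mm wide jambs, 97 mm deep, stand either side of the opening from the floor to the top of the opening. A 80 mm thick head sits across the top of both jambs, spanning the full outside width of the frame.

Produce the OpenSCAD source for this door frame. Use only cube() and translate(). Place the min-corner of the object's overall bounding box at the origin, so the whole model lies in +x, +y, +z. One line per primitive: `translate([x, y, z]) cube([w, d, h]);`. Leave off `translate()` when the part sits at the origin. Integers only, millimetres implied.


cube([67, 97, 1981]);
translate([904, 0, 0]) cube([67, 97, 1981]);
translate([0, 0, 1981]) cube([971, 97, 80]);


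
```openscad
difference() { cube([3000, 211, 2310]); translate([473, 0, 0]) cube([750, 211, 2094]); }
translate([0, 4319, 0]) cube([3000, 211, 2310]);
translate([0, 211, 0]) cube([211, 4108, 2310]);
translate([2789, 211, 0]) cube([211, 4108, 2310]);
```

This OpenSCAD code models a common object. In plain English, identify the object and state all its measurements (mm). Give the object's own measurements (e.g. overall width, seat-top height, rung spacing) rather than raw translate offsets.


A single room: four walls, each 2310 mm tall and 211 mm thick, enclosing an outside footprint 3000×4530 mm (x × y), no floor or roof. The front and back walls (−y and +y sides) run the full x-width; the side walls fit between their inner faces. A door opening 750 mm wide and 2094 mm tall is cut through the front wall from the floor up, its −x edge 473 mm from the wall's −x end.


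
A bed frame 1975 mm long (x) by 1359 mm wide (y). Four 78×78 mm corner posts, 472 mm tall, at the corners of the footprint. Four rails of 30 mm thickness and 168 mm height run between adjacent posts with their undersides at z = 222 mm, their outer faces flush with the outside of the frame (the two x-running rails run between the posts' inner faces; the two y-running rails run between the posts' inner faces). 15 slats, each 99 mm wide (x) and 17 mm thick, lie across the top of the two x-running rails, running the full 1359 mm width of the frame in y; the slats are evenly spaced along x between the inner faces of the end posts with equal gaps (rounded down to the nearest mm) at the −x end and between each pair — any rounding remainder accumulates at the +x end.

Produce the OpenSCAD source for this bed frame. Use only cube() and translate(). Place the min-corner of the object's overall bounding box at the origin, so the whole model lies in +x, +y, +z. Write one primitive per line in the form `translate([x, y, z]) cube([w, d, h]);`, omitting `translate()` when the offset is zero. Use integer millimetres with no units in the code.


// slat z = rail_z + rail_h = 222 + 168 = 390
// slat gap = ⌊(1819 − 15·99) / 16⌋ = 20
cube([78, 78, 472]);
translate([0, 1281, 0]) cube([78, 78, 472]);
translate([1897, 0, 0]) cube([78, 78, 472]);
translate([1897, 1281, 0]) cube([78, 78, 472]);
translate([78, 0, 222]) cube([1819, 30, 168]);
translate([78, 1329, 222]) cube([1819, 30, 168]);
translate([0, 78, 222]) cube([30, 1203, 168]);
translate([1945, 78, 222]) cube([30, 1203, 168]);
translate([98, 0, 390]) cube([99, 1359, 17]);
translate([217, 0, 390]) cube([99, 1359, 17]);
translate([336, 0, 390]) cube([99, 1359, 17]);
translate([455, 0, 390]) cube([99, 1359, 17]);
translate([574, 0, 390]) cube([99, 1359, 17]);
translate([693, 0, 390]) cube([99, 1359, 17]);
translate([812, 0, 390]) cube([99, 1359, 17]);
translate([931, 0, 390]) cube([99, 1359, 17]);
translate([1050, 0, 390]) cube([99, 1359, 17]);
translate([1169, 0, 390]) cube([99, 1359, 17]);
translate([1288, 0, 390]) cube([99, 1359, 17]);
translate([1407, 0, 390]) cube([99, 1359, 17]);
translate([1526, 0, 390]) cube([99, 1359, 17]);
translate([1645, 0, 390]) cube([99, 1359, 17]);
translate([1764, 0, 390]) cube([99, 1359, 17]);


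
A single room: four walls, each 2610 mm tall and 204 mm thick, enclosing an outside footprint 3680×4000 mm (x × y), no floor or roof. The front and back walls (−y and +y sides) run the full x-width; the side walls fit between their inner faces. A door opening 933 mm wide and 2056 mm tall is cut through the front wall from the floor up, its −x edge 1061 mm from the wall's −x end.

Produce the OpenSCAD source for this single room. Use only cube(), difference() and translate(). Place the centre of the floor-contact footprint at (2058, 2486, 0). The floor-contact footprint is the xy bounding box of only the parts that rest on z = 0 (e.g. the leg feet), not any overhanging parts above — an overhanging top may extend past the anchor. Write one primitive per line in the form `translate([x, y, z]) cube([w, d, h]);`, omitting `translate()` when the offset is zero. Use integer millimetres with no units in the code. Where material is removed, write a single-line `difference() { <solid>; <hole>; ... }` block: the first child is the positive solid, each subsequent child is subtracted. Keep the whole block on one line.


difference() { translate([218, 486, 0]) cube([3680, 204, 2610]); translate([1279, 486, 0]) cube([933, 204, 2056]); }
translate([218, 4282, 0]) cube([3680, 204, 2610]);
translate([218, 690, 0]) cube([204, 3592, 2610]);
translate([3694, 690, 0]) cube([204, 3592, 2610]);


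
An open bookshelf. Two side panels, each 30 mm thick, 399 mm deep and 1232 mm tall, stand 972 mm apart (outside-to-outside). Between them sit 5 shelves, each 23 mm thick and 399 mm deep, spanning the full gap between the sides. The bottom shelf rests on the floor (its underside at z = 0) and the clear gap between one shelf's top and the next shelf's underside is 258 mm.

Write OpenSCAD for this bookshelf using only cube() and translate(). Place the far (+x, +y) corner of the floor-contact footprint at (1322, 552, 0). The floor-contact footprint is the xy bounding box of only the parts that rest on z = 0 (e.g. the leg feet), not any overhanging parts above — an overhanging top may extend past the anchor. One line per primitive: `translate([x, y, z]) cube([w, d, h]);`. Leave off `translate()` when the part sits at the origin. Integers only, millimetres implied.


translate([350, 153, 0]) cube([30, 399, 1232]);
translate([1292, 153, 0]) cube([30, 399, 1232]);
translate([380, 153, 0]) cube([912, 399, 23]);
translate([380, 153, 281]) cube([912, 399, 23]);
translate([380, 153, 562]) cube([912, 399, 23]);
translate([380, 153, 843]) cube([912, 399, 23]);
translate([380, 153, 1124]) cube([912, 399, 23]);


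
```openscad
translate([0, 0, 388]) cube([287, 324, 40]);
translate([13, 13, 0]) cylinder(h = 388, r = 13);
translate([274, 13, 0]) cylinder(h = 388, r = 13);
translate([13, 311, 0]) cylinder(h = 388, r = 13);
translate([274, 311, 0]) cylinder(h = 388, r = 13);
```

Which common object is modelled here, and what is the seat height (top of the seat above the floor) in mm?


A stool. The seat height is 428 mm.

A 287×324×40 slab at z = 388 on four corner cylinders — a stool. The seat top is 388 + 40 = 428 mm.


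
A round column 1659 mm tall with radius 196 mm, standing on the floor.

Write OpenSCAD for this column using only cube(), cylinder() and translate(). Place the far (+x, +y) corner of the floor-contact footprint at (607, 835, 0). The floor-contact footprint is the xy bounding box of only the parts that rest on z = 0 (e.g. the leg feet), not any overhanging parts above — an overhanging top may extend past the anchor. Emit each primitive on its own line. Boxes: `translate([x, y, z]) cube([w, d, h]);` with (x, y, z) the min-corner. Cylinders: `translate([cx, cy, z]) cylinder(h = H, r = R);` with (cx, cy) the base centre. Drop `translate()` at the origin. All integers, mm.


translate([411, 639, 0]) cylinder(h = 1659, r = 196);


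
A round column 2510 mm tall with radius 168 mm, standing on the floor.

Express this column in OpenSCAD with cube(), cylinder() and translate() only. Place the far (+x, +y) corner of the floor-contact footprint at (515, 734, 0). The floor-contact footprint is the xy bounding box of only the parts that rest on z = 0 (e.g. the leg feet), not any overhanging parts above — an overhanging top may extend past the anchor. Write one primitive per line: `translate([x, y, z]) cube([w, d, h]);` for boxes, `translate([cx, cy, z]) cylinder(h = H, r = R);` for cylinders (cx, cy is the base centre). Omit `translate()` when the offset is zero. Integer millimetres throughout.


translate([347, 566, 0]) cylinder(h = 2510, r = 168);


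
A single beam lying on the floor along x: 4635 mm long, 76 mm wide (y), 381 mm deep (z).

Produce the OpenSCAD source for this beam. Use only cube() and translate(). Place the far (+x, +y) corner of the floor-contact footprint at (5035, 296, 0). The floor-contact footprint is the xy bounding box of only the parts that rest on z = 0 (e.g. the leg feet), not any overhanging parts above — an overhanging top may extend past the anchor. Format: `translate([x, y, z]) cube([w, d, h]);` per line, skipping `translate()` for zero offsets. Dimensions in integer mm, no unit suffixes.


translate([400, 220, 0]) cube([4635, 76, 381]);


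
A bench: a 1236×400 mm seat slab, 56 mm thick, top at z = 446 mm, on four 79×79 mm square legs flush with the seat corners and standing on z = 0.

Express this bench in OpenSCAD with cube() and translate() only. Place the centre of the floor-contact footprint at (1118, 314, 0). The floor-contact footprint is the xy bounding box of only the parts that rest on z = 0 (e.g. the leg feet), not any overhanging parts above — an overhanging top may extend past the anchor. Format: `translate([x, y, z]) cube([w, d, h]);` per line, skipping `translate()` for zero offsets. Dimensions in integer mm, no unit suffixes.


translate([500, 114, 390]) cube([1236, 400, 56]);
translate([500, 114, 0]) cube([79, 79, 390]);
translate([500, 435, 0]) cube([79, 79, 390]);
translate([1657, 114, 0]) cube([79, 79, 390]);
translate([1657, 435, 0]) cube([79, 79, 390]);


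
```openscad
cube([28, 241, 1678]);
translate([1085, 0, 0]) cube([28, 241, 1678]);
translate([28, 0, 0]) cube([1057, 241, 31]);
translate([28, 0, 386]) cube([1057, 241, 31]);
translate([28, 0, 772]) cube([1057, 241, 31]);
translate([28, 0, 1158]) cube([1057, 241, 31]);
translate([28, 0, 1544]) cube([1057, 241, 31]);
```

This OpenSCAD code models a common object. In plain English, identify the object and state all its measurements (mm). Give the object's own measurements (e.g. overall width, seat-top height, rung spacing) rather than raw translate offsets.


An open bookshelf. Two side panels, each 28 mm thick, 241 mm deep and 1678 mm tall, stand 1113 mm apart (outside-to-outside). Between them sit 5 shelves, each 31 mm thick and 241 mm deep, spanning the full gap between the sides. The bottom shelf rests on the floor (its underside at z = 0) and the clear gap between one shelf's top and the next shelf's underside is 355 mm.


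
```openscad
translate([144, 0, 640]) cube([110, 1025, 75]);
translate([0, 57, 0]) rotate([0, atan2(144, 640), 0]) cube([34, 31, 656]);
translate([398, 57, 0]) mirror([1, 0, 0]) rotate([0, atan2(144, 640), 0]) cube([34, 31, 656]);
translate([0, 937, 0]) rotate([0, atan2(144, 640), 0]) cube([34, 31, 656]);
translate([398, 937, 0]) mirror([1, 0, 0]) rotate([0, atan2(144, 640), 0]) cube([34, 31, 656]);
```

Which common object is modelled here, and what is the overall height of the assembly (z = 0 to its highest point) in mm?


A sawhorse. The overall height is 715 mm.

A beam across two mirrored pairs of raked legs — a sawhorse. The beam's underside is at z = 640 (matching the legs' vertical rise in atan2(144, 640)) and the beam is 75 mm tall, so its top is at 640 + 75 = 715 mm. The raked legs top out at the beam's underside, so that is the highest point.


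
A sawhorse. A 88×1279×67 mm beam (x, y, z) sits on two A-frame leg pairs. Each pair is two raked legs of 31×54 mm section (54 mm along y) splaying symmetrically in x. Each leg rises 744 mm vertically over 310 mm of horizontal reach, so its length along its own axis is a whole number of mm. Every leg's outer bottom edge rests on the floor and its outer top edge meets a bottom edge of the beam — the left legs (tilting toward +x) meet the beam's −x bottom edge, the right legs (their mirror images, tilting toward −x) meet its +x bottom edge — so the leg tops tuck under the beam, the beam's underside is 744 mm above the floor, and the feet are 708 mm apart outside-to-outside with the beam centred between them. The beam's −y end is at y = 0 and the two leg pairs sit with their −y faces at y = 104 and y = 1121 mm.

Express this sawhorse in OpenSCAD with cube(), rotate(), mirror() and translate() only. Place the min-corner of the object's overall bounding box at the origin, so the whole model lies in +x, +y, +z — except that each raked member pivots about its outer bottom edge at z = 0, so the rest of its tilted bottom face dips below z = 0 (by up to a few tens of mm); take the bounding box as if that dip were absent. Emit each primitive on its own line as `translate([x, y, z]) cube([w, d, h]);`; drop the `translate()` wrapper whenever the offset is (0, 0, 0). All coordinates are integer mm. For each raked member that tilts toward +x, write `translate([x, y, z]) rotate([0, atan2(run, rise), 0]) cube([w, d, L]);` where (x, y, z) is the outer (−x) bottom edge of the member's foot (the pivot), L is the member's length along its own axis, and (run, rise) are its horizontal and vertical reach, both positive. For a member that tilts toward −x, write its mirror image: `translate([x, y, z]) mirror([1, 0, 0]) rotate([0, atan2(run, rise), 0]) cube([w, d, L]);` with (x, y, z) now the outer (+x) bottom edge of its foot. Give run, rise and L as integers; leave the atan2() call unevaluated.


// leg length = √(310² + 744²) = 806
// right-leg outer foot x = 2·310 + 88 = 708
// beam min-corner = (310, 0, 744)
translate([310, 0, 744]) cube([88, 1279, 67]);
translate([0, 104, 0]) rotate([0, atan2(310, 744), 0]) cube([31, 54, 806]);
translate([708, 104, 0]) mirror([1, 0, 0]) rotate([0, atan2(310, 744), 0]) cube([31, 54, 806]);
translate([0, 1121, 0]) rotate([0, atan2(310, 744), 0]) cube([31, 54, 806]);
translate([708, 1121, 0]) mirror([1, 0, 0]) rotate([0, atan2(310, 744), 0]) cube([31, 54, 806]);


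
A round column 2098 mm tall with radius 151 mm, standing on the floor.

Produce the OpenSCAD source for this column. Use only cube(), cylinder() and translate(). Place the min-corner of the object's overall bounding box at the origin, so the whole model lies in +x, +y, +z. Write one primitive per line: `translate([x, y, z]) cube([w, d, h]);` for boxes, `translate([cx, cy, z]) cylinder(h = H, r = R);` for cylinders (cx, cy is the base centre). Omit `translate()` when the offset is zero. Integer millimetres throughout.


translate([151, 151, 0]) cylinder(h = 2098, r = 151);


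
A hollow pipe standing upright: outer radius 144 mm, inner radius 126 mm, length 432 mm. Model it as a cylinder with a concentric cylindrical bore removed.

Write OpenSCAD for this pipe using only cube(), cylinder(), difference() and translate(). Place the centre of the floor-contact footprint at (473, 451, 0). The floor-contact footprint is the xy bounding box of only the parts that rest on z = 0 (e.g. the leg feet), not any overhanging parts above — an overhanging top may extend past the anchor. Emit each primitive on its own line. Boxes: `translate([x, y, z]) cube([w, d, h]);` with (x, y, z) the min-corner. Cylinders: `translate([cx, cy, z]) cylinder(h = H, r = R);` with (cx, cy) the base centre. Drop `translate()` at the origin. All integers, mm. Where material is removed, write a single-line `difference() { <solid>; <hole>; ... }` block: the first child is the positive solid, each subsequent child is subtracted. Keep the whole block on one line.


difference() { translate([473, 451, 0]) cylinder(h = 432, r = 144); translate([473, 451, 0]) cylinder(h = 432, r = 126); }


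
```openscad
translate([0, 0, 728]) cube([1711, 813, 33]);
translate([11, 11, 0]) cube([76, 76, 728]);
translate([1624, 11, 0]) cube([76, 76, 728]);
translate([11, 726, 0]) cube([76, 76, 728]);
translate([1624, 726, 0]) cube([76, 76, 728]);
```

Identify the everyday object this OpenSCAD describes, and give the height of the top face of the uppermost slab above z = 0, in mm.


A table. The table height is 761 mm.

A 1711×813×33 slab sits at z = 728 on four 76 mm square posts — a table. The top surface is at 728 + 33 = 761 mm.


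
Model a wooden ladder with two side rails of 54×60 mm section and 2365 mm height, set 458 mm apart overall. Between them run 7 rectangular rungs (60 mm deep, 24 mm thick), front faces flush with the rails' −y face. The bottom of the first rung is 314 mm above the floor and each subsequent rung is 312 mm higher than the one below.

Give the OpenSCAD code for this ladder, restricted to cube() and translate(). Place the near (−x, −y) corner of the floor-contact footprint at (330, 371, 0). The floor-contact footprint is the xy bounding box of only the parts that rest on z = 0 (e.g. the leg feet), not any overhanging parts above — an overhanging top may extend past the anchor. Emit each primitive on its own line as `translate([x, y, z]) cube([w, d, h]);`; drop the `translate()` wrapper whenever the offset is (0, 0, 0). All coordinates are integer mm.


translate([330, 371, 0]) cube([54, 60, 2365]);
translate([734, 371, 0]) cube([54, 60, 2365]);
translate([384, 371, 314]) cube([350, 60, 24]);
translate([384, 371, 626]) cube([350, 60, 24]);
translate([384, 371, 938]) cube([350, 60, 24]);
translate([384, 371, 1250]) cube([350, 60, 24]);
translate([384, 371, 1562]) cube([350, 60, 24]);
translate([384, 371, 1874]) cube([350, 60, 24]);
translate([384, 371, 2186]) cube([350, 60, 24]);


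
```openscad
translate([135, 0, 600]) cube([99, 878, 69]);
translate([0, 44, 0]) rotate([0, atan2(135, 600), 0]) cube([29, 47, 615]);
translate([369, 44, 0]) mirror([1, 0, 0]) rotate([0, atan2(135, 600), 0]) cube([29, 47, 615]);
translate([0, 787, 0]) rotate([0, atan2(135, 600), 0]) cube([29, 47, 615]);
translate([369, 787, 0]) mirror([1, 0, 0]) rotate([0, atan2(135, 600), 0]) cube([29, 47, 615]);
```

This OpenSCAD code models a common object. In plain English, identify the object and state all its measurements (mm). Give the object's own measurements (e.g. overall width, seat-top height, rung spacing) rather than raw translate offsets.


A sawhorse. A 99×878×69 mm beam (x, y, z) sits on two A-frame leg pairs. Each pair is two raked legs of 29×47 mm section (47 mm along y) splaying symmetrically in x. Each leg rises 600 mm vertically over 135 mm of horizontal reach and is 615 mm long along its own axis. Every leg's outer bottom edge rests on the floor and its outer top edge meets a bottom edge of the beam — the left legs (tilting toward +x) meet the beam's −x bottom edge, the right legs (their mirror images, tilting toward −x) meet its +x bottom edge — so the leg tops tuck under the beam, the beam's underside is 600 mm above the floor, and the feet are 369 mm apart outside-to-outside with the beam centred between them. The two leg pairs are set in 44 mm from either end of the beam.


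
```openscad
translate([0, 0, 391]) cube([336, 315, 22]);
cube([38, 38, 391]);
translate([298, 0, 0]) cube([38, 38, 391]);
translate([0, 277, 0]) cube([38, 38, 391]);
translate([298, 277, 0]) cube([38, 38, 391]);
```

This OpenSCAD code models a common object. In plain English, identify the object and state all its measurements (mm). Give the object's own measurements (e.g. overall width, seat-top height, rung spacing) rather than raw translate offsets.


A four-legged stool. The seat is a 336×315×22 mm slab whose top surface is at z = 413 mm; four square legs, each 38×38 mm in cross-section, run from the floor (z = 0) to the underside of the seat, each flush with a corner of the seat.


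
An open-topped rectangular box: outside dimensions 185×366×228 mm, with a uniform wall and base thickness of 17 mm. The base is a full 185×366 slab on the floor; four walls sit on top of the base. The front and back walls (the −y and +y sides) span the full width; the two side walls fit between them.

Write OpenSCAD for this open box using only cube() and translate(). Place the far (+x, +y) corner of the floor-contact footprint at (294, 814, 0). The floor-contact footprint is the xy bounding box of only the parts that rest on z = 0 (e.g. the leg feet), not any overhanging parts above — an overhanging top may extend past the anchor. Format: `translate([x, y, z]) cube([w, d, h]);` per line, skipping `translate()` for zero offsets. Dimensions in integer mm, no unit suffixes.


translate([109, 448, 0]) cube([185, 366, 17]);
translate([109, 448, 17]) cube([185, 17, 211]);
translate([109, 797, 17]) cube([185, 17, 211]);
translate([109, 465, 17]) cube([17, 332, 211]);
translate([277, 465, 17]) cube([17, 332, 211]);
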